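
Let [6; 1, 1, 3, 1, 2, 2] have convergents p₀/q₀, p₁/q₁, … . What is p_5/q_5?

Using pₖ = aₖpₖ₋₁ + pₖ₋₂, qₖ = aₖqₖ₋₁ + qₖ₋₂ (with p₋₁=1, p₋₂=0, q₋₁=0, q₋₂=1):
  k=0: a=6, p=6, q=1
  k=1: a=1, p=7, q=1
  k=2: a=1, p=13, q=2
  k=3: a=3, p=46, q=7
  k=4: a=1, p=59, q=9
  k=5: a=2, p=164, q=25

164/25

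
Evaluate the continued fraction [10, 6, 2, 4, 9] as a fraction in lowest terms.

Fold from the inside: start with 9/1.
  4 + 1/9 = 37/9
  2 + 9/37 = 83/37
  6 + 37/83 = 535/83
  10 + 83/535 = 5433/535

5433/535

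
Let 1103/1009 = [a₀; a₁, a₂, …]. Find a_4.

1

1103 = 1·1009 + 94   →  a_0 = 1
1009 = 10·94 + 69   →  a_1 = 10
94 = 1·69 + 25   →  a_2 = 1
69 = 2·25 + 19   →  a_3 = 2
25 = 1·19 + 6   →  a_4 = 1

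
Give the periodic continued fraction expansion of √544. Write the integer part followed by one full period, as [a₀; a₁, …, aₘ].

[23; 3, 11, 3, 46]

a₀ = ⌊√544⌋ = 23.
With m₀=0, d₀=1 and mₖ₊₁ = dₖaₖ − mₖ, dₖ₊₁ = (n − mₖ₊₁²)/dₖ, aₖ₊₁ = ⌊(a₀+mₖ₊₁)/dₖ₊₁⌋:
  k=1: m=23, d=15, a=3
  k=2: m=22, d=4, a=11
  k=3: m=22, d=15, a=3
  k=4: m=23, d=1, a=46
d=1 and a=2a₀=46 at k=4, so the next step gives (m, d) = (23, 15) again — its k=1 value — and the period has length 4.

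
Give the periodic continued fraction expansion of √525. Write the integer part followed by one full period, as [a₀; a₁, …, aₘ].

a₀ = ⌊√525⌋ = 22.
With m₀=0, d₀=1 and mₖ₊₁ = dₖaₖ − mₖ, dₖ₊₁ = (n − mₖ₊₁²)/dₖ, aₖ₊₁ = ⌊(a₀+mₖ₊₁)/dₖ₊₁⌋:
  k=1: m=22, d=41, a=1
  k=2: m=19, d=4, a=10
  k=3: m=21, d=21, a=2
  k=4: m=21, d=4, a=10
  k=5: m=19, d=41, a=1
  k=6: m=22, d=1, a=44
d=1 and a=2a₀=44 at k=6, so the next step gives (m, d) = (22, 41) again — its k=1 value — and the period has length 6.

[22; 1, 10, 2, 10, 1, 44]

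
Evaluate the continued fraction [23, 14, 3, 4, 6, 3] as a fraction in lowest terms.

Using pₖ = aₖpₖ₋₁ + pₖ₋₂ and qₖ = aₖqₖ₋₁ + qₖ₋₂:
  k=0: a=23, p=23, q=1
  k=1: a=14, p=323, q=14
  k=2: a=3, p=992, q=43
  k=3: a=4, p=4291, q=186
  k=4: a=6, p=26738, q=1159
  k=5: a=3, p=84505, q=3663

84505/3663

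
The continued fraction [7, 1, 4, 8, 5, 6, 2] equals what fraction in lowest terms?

21947/2812

Using pₖ = aₖpₖ₋₁ + pₖ₋₂ and qₖ = aₖqₖ₋₁ + qₖ₋₂:
  k=0: a=7, p=7, q=1
  k=1: a=1, p=8, q=1
  k=2: a=4, p=39, q=5
  k=3: a=8, p=320, q=41
  k=4: a=5, p=1639, q=210
  k=5: a=6, p=10154, q=1301
  k=6: a=2, p=21947, q=2812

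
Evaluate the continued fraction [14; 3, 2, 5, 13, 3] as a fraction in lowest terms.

Fold from the inside: start with 3/1.
  13 + 1/3 = 40/3
  5 + 3/40 = 203/40
  2 + 40/203 = 446/203
  3 + 203/446 = 1541/446
  14 + 446/1541 = 22020/1541

22020/1541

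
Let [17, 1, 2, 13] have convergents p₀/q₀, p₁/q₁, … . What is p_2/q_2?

53/3

Using pₖ = aₖpₖ₋₁ + pₖ₋₂, qₖ = aₖqₖ₋₁ + qₖ₋₂ (with p₋₁=1, p₋₂=0, q₋₁=0, q₋₂=1):
  k=0: a=17, p=17, q=1
  k=1: a=1, p=18, q=1
  k=2: a=2, p=53, q=3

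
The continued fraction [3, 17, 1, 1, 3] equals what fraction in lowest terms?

376/123

Using pₖ = aₖpₖ₋₁ + pₖ₋₂ and qₖ = aₖqₖ₋₁ + qₖ₋₂:
  k=0: a=3, p=3, q=1
  k=1: a=17, p=52, q=17
  k=2: a=1, p=55, q=18
  k=3: a=1, p=107, q=35
  k=4: a=3, p=376, q=123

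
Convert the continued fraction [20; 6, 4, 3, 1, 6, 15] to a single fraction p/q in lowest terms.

218962/10861

Fold from the inside: start with 15/1.
  6 + 1/15 = 91/15
  1 + 15/91 = 106/91
  3 + 91/106 = 409/106
  4 + 106/409 = 1742/409
  6 + 409/1742 = 10861/1742
  20 + 1742/10861 = 218962/10861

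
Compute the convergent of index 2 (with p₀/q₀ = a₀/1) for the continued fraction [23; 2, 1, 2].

70/3

Using pₖ = aₖpₖ₋₁ + pₖ₋₂, qₖ = aₖqₖ₋₁ + qₖ₋₂ (with p₋₁=1, p₋₂=0, q₋₁=0, q₋₂=1):
  k=0: a=23, p=23, q=1
  k=1: a=2, p=47, q=2
  k=2: a=1, p=70, q=3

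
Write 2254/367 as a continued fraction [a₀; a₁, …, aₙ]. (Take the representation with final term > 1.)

[6; 7, 17, 3]

2254 = 6·367 + 52
367 = 7·52 + 3
52 = 17·3 + 1
3 = 3·1 + 0  (stop)
So 2254/367 = [6; 7, 17, 3].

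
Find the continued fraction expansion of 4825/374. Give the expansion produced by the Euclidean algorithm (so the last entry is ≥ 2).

4825 = 12×374 + 337
374 = 1×337 + 37
337 = 9×37 + 4
37 = 9×4 + 1
4 = 4×1 + 0  (stop)
So 4825/374 = [12; 1, 9, 9, 4].

[12; 1, 9, 9, 4]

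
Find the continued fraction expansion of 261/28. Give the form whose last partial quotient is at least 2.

261 = 9·28 + 9
28 = 3·9 + 1
9 = 9·1 + 0  (stop)
So 261/28 = [9; 3, 9].

[9; 3, 9]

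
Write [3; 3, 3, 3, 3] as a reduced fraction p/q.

360/109

Using pₖ = aₖpₖ₋₁ + pₖ₋₂ and qₖ = aₖqₖ₋₁ + qₖ₋₂:
  k=0: a=3, p=3, q=1
  k=1: a=3, p=10, q=3
  k=2: a=3, p=33, q=10
  k=3: a=3, p=109, q=33
  k=4: a=3, p=360, q=109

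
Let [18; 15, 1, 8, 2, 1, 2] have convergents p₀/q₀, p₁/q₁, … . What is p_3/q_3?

Using pₖ = aₖpₖ₋₁ + pₖ₋₂, qₖ = aₖqₖ₋₁ + qₖ₋₂ (with p₋₁=1, p₋₂=0, q₋₁=0, q₋₂=1):
  k=0: a=18, p=18, q=1
  k=1: a=15, p=271, q=15
  k=2: a=1, p=289, q=16
  k=3: a=8, p=2583, q=143

2583/143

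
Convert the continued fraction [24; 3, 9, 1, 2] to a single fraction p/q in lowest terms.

2189/90

Using pₖ = aₖpₖ₋₁ + pₖ₋₂ and qₖ = aₖqₖ₋₁ + qₖ₋₂:
  k=0: a=24, p=24, q=1
  k=1: a=3, p=73, q=3
  k=2: a=9, p=681, q=28
  k=3: a=1, p=754, q=31
  k=4: a=2, p=2189, q=90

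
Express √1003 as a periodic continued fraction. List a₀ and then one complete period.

[31; 1, 2, 31, 2, 1, 62]

a₀ = ⌊√1003⌋ = 31.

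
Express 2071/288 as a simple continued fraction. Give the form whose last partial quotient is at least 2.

[7; 5, 4, 4, 3]

2071 = 7·288 + 55
288 = 5·55 + 13
55 = 4·13 + 3
13 = 4·3 + 1
3 = 3·1 + 0  (stop)
So 2071/288 = [7; 5, 4, 4, 3].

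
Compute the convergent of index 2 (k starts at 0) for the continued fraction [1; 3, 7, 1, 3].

29/22

Using pₖ = aₖpₖ₋₁ + pₖ₋₂, qₖ = aₖqₖ₋₁ + qₖ₋₂ (with p₋₁=1, p₋₂=0, q₋₁=0, q₋₂=1):
  k=0: a=1, p=1, q=1
  k=1: a=3, p=4, q=3
  k=2: a=7, p=29, q=22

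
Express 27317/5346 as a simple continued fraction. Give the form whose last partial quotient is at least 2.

[5; 9, 9, 3, 6, 1, 2]

27317 = 5·5346 + 587
5346 = 9·587 + 63
587 = 9·63 + 20
63 = 3·20 + 3
20 = 6·3 + 2
3 = 1·2 + 1
2 = 2·1 + 0  (stop)
So 27317/5346 = [5; 9, 9, 3, 6, 1, 2].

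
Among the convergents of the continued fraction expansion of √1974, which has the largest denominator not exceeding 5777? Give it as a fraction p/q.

193447/4354

√1974 = [44; 2, 3, 17, 2, 17, 3, 2, 88, …] (period length 8).
Convergents:
  p_0/q_0 = 44/1
  p_1/q_1 = 89/2
  p_2/q_2 = 311/7
  p_3/q_3 = 5376/121
  p_4/q_4 = 11063/249
  p_5/q_5 = 193447/4354
  p_6/q_6 = 591404/13311
q_5 = 4354 ≤ 5777 < 13311 = q_6, so the answer is 193447/4354.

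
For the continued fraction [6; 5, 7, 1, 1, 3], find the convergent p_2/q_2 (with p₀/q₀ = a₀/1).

Using pₖ = aₖpₖ₋₁ + pₖ₋₂, qₖ = aₖqₖ₋₁ + qₖ₋₂ (with p₋₁=1, p₋₂=0, q₋₁=0, q₋₂=1):
  k=0: a=6, p=6, q=1
  k=1: a=5, p=31, q=5
  k=2: a=7, p=223, q=36

223/36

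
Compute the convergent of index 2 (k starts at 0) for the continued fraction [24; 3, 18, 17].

Using pₖ = aₖpₖ₋₁ + pₖ₋₂, qₖ = aₖqₖ₋₁ + qₖ₋₂ (with p₋₁=1, p₋₂=0, q₋₁=0, q₋₂=1):
  k=0: a=24, p=24, q=1
  k=1: a=3, p=73, q=3
  k=2: a=18, p=1338, q=55

1338/55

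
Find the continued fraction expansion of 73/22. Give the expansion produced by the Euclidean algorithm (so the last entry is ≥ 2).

[3; 3, 7]

73 = 3*22 + 7
22 = 3*7 + 1
7 = 7*1 + 0  (stop)
So 73/22 = [3; 3, 7].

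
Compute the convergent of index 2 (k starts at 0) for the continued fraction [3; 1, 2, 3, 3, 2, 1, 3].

Using pₖ = aₖpₖ₋₁ + pₖ₋₂, qₖ = aₖqₖ₋₁ + qₖ₋₂ (with p₋₁=1, p₋₂=0, q₋₁=0, q₋₂=1):
  k=0: a=3, p=3, q=1
  k=1: a=1, p=4, q=1
  k=2: a=2, p=11, q=3

11/3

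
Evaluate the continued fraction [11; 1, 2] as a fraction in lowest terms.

35/3

Using pₖ = aₖpₖ₋₁ + pₖ₋₂ and qₖ = aₖqₖ₋₁ + qₖ₋₂:
  k=0: a=11, p=11, q=1
  k=1: a=1, p=12, q=1
  k=2: a=2, p=35, q=3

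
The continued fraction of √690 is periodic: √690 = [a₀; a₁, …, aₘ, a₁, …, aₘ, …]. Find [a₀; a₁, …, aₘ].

a₀ = ⌊√690⌋ = 26.
With m₀=0, d₀=1 and mₖ₊₁ = dₖaₖ − mₖ, dₖ₊₁ = (n − mₖ₊₁²)/dₖ, aₖ₊₁ = ⌊(a₀+mₖ₊₁)/dₖ₊₁⌋:
  k=1: m=26, d=14, a=3
  k=2: m=16, d=31, a=1
  k=3: m=15, d=15, a=2
  k=4: m=15, d=31, a=1
  k=5: m=16, d=14, a=3
  k=6: m=26, d=1, a=52
d=1 and a=2a₀=52 at k=6, so the next step gives (m, d) = (26, 14) again — its k=1 value — and the period has length 6.

[26; 3, 1, 2, 1, 3, 52]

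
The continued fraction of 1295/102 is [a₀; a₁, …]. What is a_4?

2

1295 = 12·102 + 71   →  a_0 = 12
102 = 1·71 + 31   →  a_1 = 1
71 = 2·31 + 9   →  a_2 = 2
31 = 3·9 + 4   →  a_3 = 3
9 = 2·4 + 1   →  a_4 = 2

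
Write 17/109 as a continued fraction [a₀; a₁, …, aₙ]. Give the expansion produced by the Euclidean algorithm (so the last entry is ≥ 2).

17 = 0×109 + 17
109 = 6×17 + 7
17 = 2×7 + 3
7 = 2×3 + 1
3 = 3×1 + 0  (stop)
So 17/109 = [0; 6, 2, 2, 3].

[0; 6, 2, 2, 3]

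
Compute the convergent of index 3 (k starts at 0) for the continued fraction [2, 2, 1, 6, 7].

Using pₖ = aₖpₖ₋₁ + pₖ₋₂, qₖ = aₖqₖ₋₁ + qₖ₋₂ (with p₋₁=1, p₋₂=0, q₋₁=0, q₋₂=1):
  k=0: a=2, p=2, q=1
  k=1: a=2, p=5, q=2
  k=2: a=1, p=7, q=3
  k=3: a=6, p=47, q=20

47/20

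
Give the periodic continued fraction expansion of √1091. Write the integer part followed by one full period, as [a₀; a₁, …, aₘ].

[33; 33, 66]

a₀ = ⌊√1091⌋ = 33.
With m₀=0, d₀=1 and mₖ₊₁ = dₖaₖ − mₖ, dₖ₊₁ = (n − mₖ₊₁²)/dₖ, aₖ₊₁ = ⌊(a₀+mₖ₊₁)/dₖ₊₁⌋:
  k=1: m=33, d=2, a=33
  k=2: m=33, d=1, a=66
d=1 and a=2a₀=66 at k=2, so the next step gives (m, d) = (33, 2) again — its k=1 value — and the period has length 2.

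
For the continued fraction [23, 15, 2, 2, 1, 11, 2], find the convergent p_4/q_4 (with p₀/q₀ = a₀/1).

2491/108

Using pₖ = aₖpₖ₋₁ + pₖ₋₂, qₖ = aₖqₖ₋₁ + qₖ₋₂ (with p₋₁=1, p₋₂=0, q₋₁=0, q₋₂=1):
  k=0: a=23, p=23, q=1
  k=1: a=15, p=346, q=15
  k=2: a=2, p=715, q=31
  k=3: a=2, p=1776, q=77
  k=4: a=1, p=2491, q=108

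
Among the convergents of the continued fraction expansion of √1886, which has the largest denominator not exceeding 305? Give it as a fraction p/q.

12985/299

√1886 = [43; 2, 2, 1, 42, 1, 2, 2, 86, …] (period length 8).
Convergents:
  p_0/q_0 = 43/1
  p_1/q_1 = 87/2
  p_2/q_2 = 217/5
  p_3/q_3 = 304/7
  p_4/q_4 = 12985/299
  p_5/q_5 = 13289/306
q_4 = 299 ≤ 305 < 306 = q_5, so the answer is 12985/299.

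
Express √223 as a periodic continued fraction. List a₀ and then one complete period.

[14; 1, 13, 1, 28]

a₀ = ⌊√223⌋ = 14.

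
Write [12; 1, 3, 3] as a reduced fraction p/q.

Fold from the inside: start with 3/1.
  3 + 1/3 = 10/3
  1 + 3/10 = 13/10
  12 + 10/13 = 166/13

166/13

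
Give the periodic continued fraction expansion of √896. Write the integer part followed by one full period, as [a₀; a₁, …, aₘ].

a₀ = ⌊√896⌋ = 29.
With m₀=0, d₀=1 and mₖ₊₁ = dₖaₖ − mₖ, dₖ₊₁ = (n − mₖ₊₁²)/dₖ, aₖ₊₁ = ⌊(a₀+mₖ₊₁)/dₖ₊₁⌋:
  k=1: m=29, d=55, a=1
  k=2: m=26, d=4, a=13
  k=3: m=26, d=55, a=1
  k=4: m=29, d=1, a=58
d=1 and a=2a₀=58 at k=4, so the next step gives (m, d) = (29, 55) again — its k=1 value — and the period has length 4.

[29; 1, 13, 1, 58]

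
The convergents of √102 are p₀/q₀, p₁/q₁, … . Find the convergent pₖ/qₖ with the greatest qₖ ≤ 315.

2030/201

√102 = [10; 10, 20, …] (period length 2).
Convergents:
  p_0/q_0 = 10/1
  p_1/q_1 = 101/10
  p_2/q_2 = 2030/201
  p_3/q_3 = 20401/2020
q_2 = 201 ≤ 315 < 2020 = q_3, so the answer is 2030/201.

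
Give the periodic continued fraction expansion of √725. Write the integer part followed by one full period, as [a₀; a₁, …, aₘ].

[26; 1, 12, 2, 12, 1, 52]

a₀ = ⌊√725⌋ = 26.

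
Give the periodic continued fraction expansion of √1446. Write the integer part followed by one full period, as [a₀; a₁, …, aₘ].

a₀ = ⌊√1446⌋ = 38.
With m₀=0, d₀=1 and mₖ₊₁ = dₖaₖ − mₖ, dₖ₊₁ = (n − mₖ₊₁²)/dₖ, aₖ₊₁ = ⌊(a₀+mₖ₊₁)/dₖ₊₁⌋:
  k=1: m=38, d=2, a=38
  k=2: m=38, d=1, a=76
d=1 and a=2a₀=76 at k=2, so the next step gives (m, d) = (38, 2) again — its k=1 value — and the period has length 2.

[38; 38, 76]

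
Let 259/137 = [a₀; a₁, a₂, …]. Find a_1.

259 = 1·137 + 122   →  a_0 = 1
137 = 1·122 + 15   →  a_1 = 1

1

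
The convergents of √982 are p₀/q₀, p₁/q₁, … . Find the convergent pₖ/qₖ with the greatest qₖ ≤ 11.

√982 = [31; 2, 1, 30, 1, 2, 62, …] (period length 6).
Convergents:
  p_0/q_0 = 31/1
  p_1/q_1 = 63/2
  p_2/q_2 = 94/3
  p_3/q_3 = 2883/92
q_2 = 3 ≤ 11 < 92 = q_3, so the answer is 94/3.

94/3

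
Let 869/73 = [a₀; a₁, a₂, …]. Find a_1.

1

869 = 11·73 + 66   →  a_0 = 11
73 = 1·66 + 7   →  a_1 = 1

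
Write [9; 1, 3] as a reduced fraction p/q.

39/4

Fold from the inside: start with 3/1.
  1 + 1/3 = 4/3
  9 + 3/4 = 39/4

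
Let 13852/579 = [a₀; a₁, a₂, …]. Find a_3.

6

13852 = 23·579 + 535   →  a_0 = 23
579 = 1·535 + 44   →  a_1 = 1
535 = 12·44 + 7   →  a_2 = 12
44 = 6·7 + 2   →  a_3 = 6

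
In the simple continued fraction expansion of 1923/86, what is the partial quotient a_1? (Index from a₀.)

1923 = 22·86 + 31   →  a_0 = 22
86 = 2·31 + 24   →  a_1 = 2

2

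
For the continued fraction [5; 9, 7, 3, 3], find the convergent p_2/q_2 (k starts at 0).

327/64

Using pₖ = aₖpₖ₋₁ + pₖ₋₂, qₖ = aₖqₖ₋₁ + qₖ₋₂ (with p₋₁=1, p₋₂=0, q₋₁=0, q₋₂=1):
  k=0: a=5, p=5, q=1
  k=1: a=9, p=46, q=9
  k=2: a=7, p=327, q=64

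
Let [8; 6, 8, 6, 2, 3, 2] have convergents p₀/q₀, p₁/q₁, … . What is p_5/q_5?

Using pₖ = aₖpₖ₋₁ + pₖ₋₂, qₖ = aₖqₖ₋₁ + qₖ₋₂ (with p₋₁=1, p₋₂=0, q₋₁=0, q₋₂=1):
  k=0: a=8, p=8, q=1
  k=1: a=6, p=49, q=6
  k=2: a=8, p=400, q=49
  k=3: a=6, p=2449, q=300
  k=4: a=2, p=5298, q=649
  k=5: a=3, p=18343, q=2247

18343/2247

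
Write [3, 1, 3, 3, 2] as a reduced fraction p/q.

113/30

Using pₖ = aₖpₖ₋₁ + pₖ₋₂ and qₖ = aₖqₖ₋₁ + qₖ₋₂:
  k=0: a=3, p=3, q=1
  k=1: a=1, p=4, q=1
  k=2: a=3, p=15, q=4
  k=3: a=3, p=49, q=13
  k=4: a=2, p=113, q=30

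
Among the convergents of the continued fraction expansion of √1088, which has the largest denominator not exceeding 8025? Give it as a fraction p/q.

143649/4355

√1088 = [32; 1, 64, …] (period length 2).
Convergents:
  p_0/q_0 = 32/1
  p_1/q_1 = 33/1
  p_2/q_2 = 2144/65
  p_3/q_3 = 2177/66
  p_4/q_4 = 141472/4289
  p_5/q_5 = 143649/4355
  p_6/q_6 = 9335008/283009
q_5 = 4355 ≤ 8025 < 283009 = q_6, so the answer is 143649/4355.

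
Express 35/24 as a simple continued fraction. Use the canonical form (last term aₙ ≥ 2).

[1; 2, 5, 2]

35 = 1×24 + 11
24 = 2×11 + 2
11 = 5×2 + 1
2 = 2×1 + 0  (stop)
So 35/24 = [1; 2, 5, 2].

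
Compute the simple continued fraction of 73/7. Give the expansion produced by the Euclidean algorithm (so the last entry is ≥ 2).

73 = 10·7 + 3
7 = 2·3 + 1
3 = 3·1 + 0  (stop)
So 73/7 = [10; 2, 3].

[10; 2, 3]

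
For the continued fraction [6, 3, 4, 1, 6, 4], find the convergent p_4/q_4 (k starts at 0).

Using pₖ = aₖpₖ₋₁ + pₖ₋₂, qₖ = aₖqₖ₋₁ + qₖ₋₂ (with p₋₁=1, p₋₂=0, q₋₁=0, q₋₂=1):
  k=0: a=6, p=6, q=1
  k=1: a=3, p=19, q=3
  k=2: a=4, p=82, q=13
  k=3: a=1, p=101, q=16
  k=4: a=6, p=688, q=109

688/109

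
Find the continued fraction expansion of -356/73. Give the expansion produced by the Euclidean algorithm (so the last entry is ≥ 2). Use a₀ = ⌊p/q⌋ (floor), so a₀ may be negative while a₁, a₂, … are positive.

-356 = -5*73 + 9
73 = 8*9 + 1
9 = 9*1 + 0  (stop)
So -356/73 = [-5; 8, 9].

[-5; 8, 9]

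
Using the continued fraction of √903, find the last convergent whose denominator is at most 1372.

36090/1201

√903 = [30; 20, 60, …] (period length 2).
Convergents:
  p_0/q_0 = 30/1
  p_1/q_1 = 601/20
  p_2/q_2 = 36090/1201
  p_3/q_3 = 722401/24040
q_2 = 1201 ≤ 1372 < 24040 = q_3, so the answer is 36090/1201.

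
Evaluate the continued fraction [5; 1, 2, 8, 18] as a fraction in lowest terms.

Fold from the inside: start with 18/1.
  8 + 1/18 = 145/18
  2 + 18/145 = 308/145
  1 + 145/308 = 453/308
  5 + 308/453 = 2573/453

2573/453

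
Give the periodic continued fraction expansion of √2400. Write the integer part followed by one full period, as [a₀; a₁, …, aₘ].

a₀ = ⌊√2400⌋ = 48.
With m₀=0, d₀=1 and mₖ₊₁ = dₖaₖ − mₖ, dₖ₊₁ = (n − mₖ₊₁²)/dₖ, aₖ₊₁ = ⌊(a₀+mₖ₊₁)/dₖ₊₁⌋:
  k=1: m=48, d=96, a=1
  k=2: m=48, d=1, a=96
d=1 and a=2a₀=96 at k=2, so the next step gives (m, d) = (48, 96) again — its k=1 value — and the period has length 2.

[48; 1, 96]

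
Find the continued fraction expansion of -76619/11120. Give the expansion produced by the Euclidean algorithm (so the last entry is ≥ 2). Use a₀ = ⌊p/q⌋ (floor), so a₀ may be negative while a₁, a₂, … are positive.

[-7; 9, 9, 3, 8, 2, 2]

-76619 = -7*11120 + 1221
11120 = 9*1221 + 131
1221 = 9*131 + 42
131 = 3*42 + 5
42 = 8*5 + 2
5 = 2*2 + 1
2 = 2*1 + 0  (stop)
So -76619/11120 = [-7; 9, 9, 3, 8, 2, 2].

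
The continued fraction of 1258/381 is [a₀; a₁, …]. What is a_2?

3

1258 = 3·381 + 115   →  a_0 = 3
381 = 3·115 + 36   →  a_1 = 3
115 = 3·36 + 7   →  a_2 = 3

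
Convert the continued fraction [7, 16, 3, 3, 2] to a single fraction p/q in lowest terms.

Fold from the inside: start with 2/1.
  3 + 1/2 = 7/2
  3 + 2/7 = 23/7
  16 + 7/23 = 375/23
  7 + 23/375 = 2648/375

2648/375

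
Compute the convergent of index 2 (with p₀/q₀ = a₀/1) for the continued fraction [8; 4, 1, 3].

41/5

Using pₖ = aₖpₖ₋₁ + pₖ₋₂, qₖ = aₖqₖ₋₁ + qₖ₋₂ (with p₋₁=1, p₋₂=0, q₋₁=0, q₋₂=1):
  k=0: a=8, p=8, q=1
  k=1: a=4, p=33, q=4
  k=2: a=1, p=41, q=5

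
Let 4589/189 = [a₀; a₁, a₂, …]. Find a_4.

4589 = 24·189 + 53   →  a_0 = 24
189 = 3·53 + 30   →  a_1 = 3
53 = 1·30 + 23   →  a_2 = 1
30 = 1·23 + 7   →  a_3 = 1
23 = 3·7 + 2   →  a_4 = 3

3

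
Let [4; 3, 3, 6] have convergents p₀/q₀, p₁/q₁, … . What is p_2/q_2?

43/10

Using pₖ = aₖpₖ₋₁ + pₖ₋₂, qₖ = aₖqₖ₋₁ + qₖ₋₂ (with p₋₁=1, p₋₂=0, q₋₁=0, q₋₂=1):
  k=0: a=4, p=4, q=1
  k=1: a=3, p=13, q=3
  k=2: a=3, p=43, q=10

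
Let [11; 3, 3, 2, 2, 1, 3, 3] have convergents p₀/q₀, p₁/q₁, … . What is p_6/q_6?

Using pₖ = aₖpₖ₋₁ + pₖ₋₂, qₖ = aₖqₖ₋₁ + qₖ₋₂ (with p₋₁=1, p₋₂=0, q₋₁=0, q₋₂=1):
  k=0: a=11, p=11, q=1
  k=1: a=3, p=34, q=3
  k=2: a=3, p=113, q=10
  k=3: a=2, p=260, q=23
  k=4: a=2, p=633, q=56
  k=5: a=1, p=893, q=79
  k=6: a=3, p=3312, q=293

3312/293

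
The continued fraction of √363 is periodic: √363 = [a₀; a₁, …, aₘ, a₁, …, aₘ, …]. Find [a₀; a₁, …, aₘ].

[19; 19, 38]

a₀ = ⌊√363⌋ = 19.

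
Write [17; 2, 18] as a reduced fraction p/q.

Fold from the inside: start with 18/1.
  2 + 1/18 = 37/18
  17 + 18/37 = 647/37

647/37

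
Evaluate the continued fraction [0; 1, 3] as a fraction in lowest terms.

Using pₖ = aₖpₖ₋₁ + pₖ₋₂ and qₖ = aₖqₖ₋₁ + qₖ₋₂:
  k=0: a=0, p=0, q=1
  k=1: a=1, p=1, q=1
  k=2: a=3, p=3, q=4

3/4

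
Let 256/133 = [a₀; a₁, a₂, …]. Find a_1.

1

256 = 1·133 + 123   →  a_0 = 1
133 = 1·123 + 10   →  a_1 = 1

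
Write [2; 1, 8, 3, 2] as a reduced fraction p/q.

Fold from the inside: start with 2/1.
  3 + 1/2 = 7/2
  8 + 2/7 = 58/7
  1 + 7/58 = 65/58
  2 + 58/65 = 188/65

188/65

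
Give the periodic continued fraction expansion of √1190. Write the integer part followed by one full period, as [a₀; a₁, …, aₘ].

a₀ = ⌊√1190⌋ = 34.
With m₀=0, d₀=1 and mₖ₊₁ = dₖaₖ − mₖ, dₖ₊₁ = (n − mₖ₊₁²)/dₖ, aₖ₊₁ = ⌊(a₀+mₖ₊₁)/dₖ₊₁⌋:
  k=1: m=34, d=34, a=2
  k=2: m=34, d=1, a=68
d=1 and a=2a₀=68 at k=2, so the next step gives (m, d) = (34, 34) again — its k=1 value — and the period has length 2.

[34; 2, 68]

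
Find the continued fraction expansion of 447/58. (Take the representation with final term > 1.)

[7; 1, 2, 2, 2, 3]

447 = 7·58 + 41
58 = 1·41 + 17
41 = 2·17 + 7
17 = 2·7 + 3
7 = 2·3 + 1
3 = 3·1 + 0  (stop)
So 447/58 = [7; 1, 2, 2, 2, 3].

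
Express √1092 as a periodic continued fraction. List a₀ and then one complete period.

a₀ = ⌊√1092⌋ = 33.
With m₀=0, d₀=1 and mₖ₊₁ = dₖaₖ − mₖ, dₖ₊₁ = (n − mₖ₊₁²)/dₖ, aₖ₊₁ = ⌊(a₀+mₖ₊₁)/dₖ₊₁⌋:
  k=1: m=33, d=3, a=22
  k=2: m=33, d=1, a=66
d=1 and a=2a₀=66 at k=2, so the next step gives (m, d) = (33, 3) again — its k=1 value — and the period has length 2.

[33; 22, 66]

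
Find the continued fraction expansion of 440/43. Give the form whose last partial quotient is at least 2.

440 = 10*43 + 10
43 = 4*10 + 3
10 = 3*3 + 1
3 = 3*1 + 0  (stop)
So 440/43 = [10; 4, 3, 3].

[10; 4, 3, 3]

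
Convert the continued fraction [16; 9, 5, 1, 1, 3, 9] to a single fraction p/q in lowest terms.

53530/3323

Using pₖ = aₖpₖ₋₁ + pₖ₋₂ and qₖ = aₖqₖ₋₁ + qₖ₋₂:
  k=0: a=16, p=16, q=1
  k=1: a=9, p=145, q=9
  k=2: a=5, p=741, q=46
  k=3: a=1, p=886, q=55
  k=4: a=1, p=1627, q=101
  k=5: a=3, p=5767, q=358
  k=6: a=9, p=53530, q=3323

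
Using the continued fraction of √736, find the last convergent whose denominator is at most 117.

3147/116

√736 = [27; 7, 1, 2, 1, 2, 1, 7, 54, …] (period length 8).
Convergents:
  p_0/q_0 = 27/1
  p_1/q_1 = 190/7
  p_2/q_2 = 217/8
  p_3/q_3 = 624/23
  p_4/q_4 = 841/31
  p_5/q_5 = 2306/85
  p_6/q_6 = 3147/116
  p_7/q_7 = 24335/897
q_6 = 116 ≤ 117 < 897 = q_7, so the answer is 3147/116.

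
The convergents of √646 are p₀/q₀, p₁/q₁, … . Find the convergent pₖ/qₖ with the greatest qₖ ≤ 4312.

√646 = [25; 2, 2, 2, 50, …] (period length 4).
Convergents:
  p_0/q_0 = 25/1
  p_1/q_1 = 51/2
  p_2/q_2 = 127/5
  p_3/q_3 = 305/12
  p_4/q_4 = 15377/605
  p_5/q_5 = 31059/1222
  p_6/q_6 = 77495/3049
  p_7/q_7 = 186049/7320
q_6 = 3049 ≤ 4312 < 7320 = q_7, so the answer is 77495/3049.

77495/3049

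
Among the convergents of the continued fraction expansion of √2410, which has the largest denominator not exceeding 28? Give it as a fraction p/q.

√2410 = [49; 10, 1, 8, 1, 10, 98, …] (period length 6).
Convergents:
  p_0/q_0 = 49/1
  p_1/q_1 = 491/10
  p_2/q_2 = 540/11
  p_3/q_3 = 4811/98
q_2 = 11 ≤ 28 < 98 = q_3, so the answer is 540/11.

540/11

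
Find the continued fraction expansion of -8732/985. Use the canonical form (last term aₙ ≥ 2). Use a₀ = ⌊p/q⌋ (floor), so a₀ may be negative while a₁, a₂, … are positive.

[-9; 7, 2, 2, 6, 4]

-8732 = -9*985 + 133
985 = 7*133 + 54
133 = 2*54 + 25
54 = 2*25 + 4
25 = 6*4 + 1
4 = 4*1 + 0  (stop)
So -8732/985 = [-9; 7, 2, 2, 6, 4].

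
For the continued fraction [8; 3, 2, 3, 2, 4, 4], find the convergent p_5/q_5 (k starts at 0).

2023/244

Using pₖ = aₖpₖ₋₁ + pₖ₋₂, qₖ = aₖqₖ₋₁ + qₖ₋₂ (with p₋₁=1, p₋₂=0, q₋₁=0, q₋₂=1):
  k=0: a=8, p=8, q=1
  k=1: a=3, p=25, q=3
  k=2: a=2, p=58, q=7
  k=3: a=3, p=199, q=24
  k=4: a=2, p=456, q=55
  k=5: a=4, p=2023, q=244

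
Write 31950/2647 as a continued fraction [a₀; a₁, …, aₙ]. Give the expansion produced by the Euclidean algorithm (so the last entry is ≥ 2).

[12; 14, 4, 3, 14]

31950 = 12*2647 + 186
2647 = 14*186 + 43
186 = 4*43 + 14
43 = 3*14 + 1
14 = 14*1 + 0  (stop)
So 31950/2647 = [12; 14, 4, 3, 14].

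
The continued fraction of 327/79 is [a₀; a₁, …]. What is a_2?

327 = 4·79 + 11   →  a_0 = 4
79 = 7·11 + 2   →  a_1 = 7
11 = 5·2 + 1   →  a_2 = 5

5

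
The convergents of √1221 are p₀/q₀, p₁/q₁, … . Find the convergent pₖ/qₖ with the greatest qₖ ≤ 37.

√1221 = [34; 1, 16, 2, 16, 1, 68, …] (period length 6).
Convergents:
  p_0/q_0 = 34/1
  p_1/q_1 = 35/1
  p_2/q_2 = 594/17
  p_3/q_3 = 1223/35
  p_4/q_4 = 20162/577
q_3 = 35 ≤ 37 < 577 = q_4, so the answer is 1223/35.

1223/35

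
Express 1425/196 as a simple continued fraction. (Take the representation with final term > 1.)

1425 = 7·196 + 53
196 = 3·53 + 37
53 = 1·37 + 16
37 = 2·16 + 5
16 = 3·5 + 1
5 = 5·1 + 0  (stop)
So 1425/196 = [7; 3, 1, 2, 3, 5].

[7; 3, 1, 2, 3, 5]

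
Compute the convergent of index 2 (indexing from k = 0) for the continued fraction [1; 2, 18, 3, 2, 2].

Using pₖ = aₖpₖ₋₁ + pₖ₋₂, qₖ = aₖqₖ₋₁ + qₖ₋₂ (with p₋₁=1, p₋₂=0, q₋₁=0, q₋₂=1):
  k=0: a=1, p=1, q=1
  k=1: a=2, p=3, q=2
  k=2: a=18, p=55, q=37

55/37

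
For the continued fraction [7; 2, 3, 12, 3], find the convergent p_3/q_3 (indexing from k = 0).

639/86

Using pₖ = aₖpₖ₋₁ + pₖ₋₂, qₖ = aₖqₖ₋₁ + qₖ₋₂ (with p₋₁=1, p₋₂=0, q₋₁=0, q₋₂=1):
  k=0: a=7, p=7, q=1
  k=1: a=2, p=15, q=2
  k=2: a=3, p=52, q=7
  k=3: a=12, p=639, q=86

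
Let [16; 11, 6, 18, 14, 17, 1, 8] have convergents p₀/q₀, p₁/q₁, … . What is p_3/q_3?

19581/1217

Using pₖ = aₖpₖ₋₁ + pₖ₋₂, qₖ = aₖqₖ₋₁ + qₖ₋₂ (with p₋₁=1, p₋₂=0, q₋₁=0, q₋₂=1):
  k=0: a=16, p=16, q=1
  k=1: a=11, p=177, q=11
  k=2: a=6, p=1078, q=67
  k=3: a=18, p=19581, q=1217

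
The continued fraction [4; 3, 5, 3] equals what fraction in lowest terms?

220/51

Using pₖ = aₖpₖ₋₁ + pₖ₋₂ and qₖ = aₖqₖ₋₁ + qₖ₋₂:
  k=0: a=4, p=4, q=1
  k=1: a=3, p=13, q=3
  k=2: a=5, p=69, q=16
  k=3: a=3, p=220, q=51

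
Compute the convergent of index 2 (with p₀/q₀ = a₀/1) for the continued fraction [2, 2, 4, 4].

22/9

Using pₖ = aₖpₖ₋₁ + pₖ₋₂, qₖ = aₖqₖ₋₁ + qₖ₋₂ (with p₋₁=1, p₋₂=0, q₋₁=0, q₋₂=1):
  k=0: a=2, p=2, q=1
  k=1: a=2, p=5, q=2
  k=2: a=4, p=22, q=9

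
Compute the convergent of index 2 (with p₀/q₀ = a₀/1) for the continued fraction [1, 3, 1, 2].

Using pₖ = aₖpₖ₋₁ + pₖ₋₂, qₖ = aₖqₖ₋₁ + qₖ₋₂ (with p₋₁=1, p₋₂=0, q₋₁=0, q₋₂=1):
  k=0: a=1, p=1, q=1
  k=1: a=3, p=4, q=3
  k=2: a=1, p=5, q=4

5/4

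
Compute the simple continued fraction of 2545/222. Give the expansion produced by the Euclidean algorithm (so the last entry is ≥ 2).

2545 = 11×222 + 103
222 = 2×103 + 16
103 = 6×16 + 7
16 = 2×7 + 2
7 = 3×2 + 1
2 = 2×1 + 0  (stop)
So 2545/222 = [11; 2, 6, 2, 3, 2].

[11; 2, 6, 2, 3, 2]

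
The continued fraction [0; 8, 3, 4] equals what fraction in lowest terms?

13/108

Fold from the inside: start with 4/1.
  3 + 1/4 = 13/4
  8 + 4/13 = 108/13
  0 + 13/108 = 13/108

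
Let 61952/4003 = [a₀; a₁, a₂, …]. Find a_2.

10

61952 = 15·4003 + 1907   →  a_0 = 15
4003 = 2·1907 + 189   →  a_1 = 2
1907 = 10·189 + 17   →  a_2 = 10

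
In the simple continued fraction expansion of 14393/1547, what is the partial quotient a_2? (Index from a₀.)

14393 = 9·1547 + 470   →  a_0 = 9
1547 = 3·470 + 137   →  a_1 = 3
470 = 3·137 + 59   →  a_2 = 3

3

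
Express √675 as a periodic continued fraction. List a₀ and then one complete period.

a₀ = ⌊√675⌋ = 25.
With m₀=0, d₀=1 and mₖ₊₁ = dₖaₖ − mₖ, dₖ₊₁ = (n − mₖ₊₁²)/dₖ, aₖ₊₁ = ⌊(a₀+mₖ₊₁)/dₖ₊₁⌋:
  k=1: m=25, d=50, a=1
  k=2: m=25, d=1, a=50
d=1 and a=2a₀=50 at k=2, so the next step gives (m, d) = (25, 50) again — its k=1 value — and the period has length 2.

[25; 1, 50]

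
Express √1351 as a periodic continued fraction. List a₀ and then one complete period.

a₀ = ⌊√1351⌋ = 36.
With m₀=0, d₀=1 and mₖ₊₁ = dₖaₖ − mₖ, dₖ₊₁ = (n − mₖ₊₁²)/dₖ, aₖ₊₁ = ⌊(a₀+mₖ₊₁)/dₖ₊₁⌋:
  k=1: m=36, d=55, a=1
  k=2: m=19, d=18, a=3
  k=3: m=35, d=7, a=10
  k=4: m=35, d=18, a=3
  k=5: m=19, d=55, a=1
  k=6: m=36, d=1, a=72
d=1 and a=2a₀=72 at k=6, so the next step gives (m, d) = (36, 55) again — its k=1 value — and the period has length 6.

[36; 1, 3, 10, 3, 1, 72]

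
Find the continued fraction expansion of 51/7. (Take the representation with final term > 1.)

51 = 7×7 + 2
7 = 3×2 + 1
2 = 2×1 + 0  (stop)
So 51/7 = [7; 3, 2].

[7; 3, 2]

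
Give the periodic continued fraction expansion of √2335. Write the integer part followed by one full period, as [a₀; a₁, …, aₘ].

[48; 3, 9, 3, 96]

a₀ = ⌊√2335⌋ = 48.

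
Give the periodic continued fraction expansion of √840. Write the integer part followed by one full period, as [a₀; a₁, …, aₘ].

[28; 1, 56]

a₀ = ⌊√840⌋ = 28.
With m₀=0, d₀=1 and mₖ₊₁ = dₖaₖ − mₖ, dₖ₊₁ = (n − mₖ₊₁²)/dₖ, aₖ₊₁ = ⌊(a₀+mₖ₊₁)/dₖ₊₁⌋:
  k=1: m=28, d=56, a=1
  k=2: m=28, d=1, a=56
d=1 and a=2a₀=56 at k=2, so the next step gives (m, d) = (28, 56) again — its k=1 value — and the period has length 2.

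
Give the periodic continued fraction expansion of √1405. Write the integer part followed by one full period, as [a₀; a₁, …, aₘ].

a₀ = ⌊√1405⌋ = 37.
With m₀=0, d₀=1 and mₖ₊₁ = dₖaₖ − mₖ, dₖ₊₁ = (n − mₖ₊₁²)/dₖ, aₖ₊₁ = ⌊(a₀+mₖ₊₁)/dₖ₊₁⌋:
  k=1: m=37, d=36, a=2
  k=2: m=35, d=5, a=14
  k=3: m=35, d=36, a=2
  k=4: m=37, d=1, a=74
d=1 and a=2a₀=74 at k=4, so the next step gives (m, d) = (37, 36) again — its k=1 value — and the period has length 4.

[37; 2, 14, 2, 74]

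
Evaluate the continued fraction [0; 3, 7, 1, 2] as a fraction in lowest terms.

23/72

Fold from the inside: start with 2/1.
  1 + 1/2 = 3/2
  7 + 2/3 = 23/3
  3 + 3/23 = 72/23
  0 + 23/72 = 23/72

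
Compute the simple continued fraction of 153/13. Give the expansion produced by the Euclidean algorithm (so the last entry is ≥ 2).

153 = 11×13 + 10
13 = 1×10 + 3
10 = 3×3 + 1
3 = 3×1 + 0  (stop)
So 153/13 = [11; 1, 3, 3].

[11; 1, 3, 3]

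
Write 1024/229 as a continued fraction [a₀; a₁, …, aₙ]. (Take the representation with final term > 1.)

[4; 2, 8, 3, 4]

1024 = 4×229 + 108
229 = 2×108 + 13
108 = 8×13 + 4
13 = 3×4 + 1
4 = 4×1 + 0  (stop)
So 1024/229 = [4; 2, 8, 3, 4].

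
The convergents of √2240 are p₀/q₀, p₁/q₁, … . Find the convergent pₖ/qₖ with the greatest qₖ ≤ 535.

√2240 = [47; 3, 23, 3, 94, …] (period length 4).
Convergents:
  p_0/q_0 = 47/1
  p_1/q_1 = 142/3
  p_2/q_2 = 3313/70
  p_3/q_3 = 10081/213
  p_4/q_4 = 950927/20092
q_3 = 213 ≤ 535 < 20092 = q_4, so the answer is 10081/213.

10081/213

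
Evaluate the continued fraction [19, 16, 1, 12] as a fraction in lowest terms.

Using pₖ = aₖpₖ₋₁ + pₖ₋₂ and qₖ = aₖqₖ₋₁ + qₖ₋₂:
  k=0: a=19, p=19, q=1
  k=1: a=16, p=305, q=16
  k=2: a=1, p=324, q=17
  k=3: a=12, p=4193, q=220

4193/220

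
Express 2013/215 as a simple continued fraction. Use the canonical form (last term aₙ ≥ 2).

[9; 2, 1, 3, 9, 2]

2013 = 9×215 + 78
215 = 2×78 + 59
78 = 1×59 + 19
59 = 3×19 + 2
19 = 9×2 + 1
2 = 2×1 + 0  (stop)
So 2013/215 = [9; 2, 1, 3, 9, 2].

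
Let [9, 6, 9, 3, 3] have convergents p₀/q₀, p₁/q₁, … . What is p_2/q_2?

504/55

Using pₖ = aₖpₖ₋₁ + pₖ₋₂, qₖ = aₖqₖ₋₁ + qₖ₋₂ (with p₋₁=1, p₋₂=0, q₋₁=0, q₋₂=1):
  k=0: a=9, p=9, q=1
  k=1: a=6, p=55, q=6
  k=2: a=9, p=504, q=55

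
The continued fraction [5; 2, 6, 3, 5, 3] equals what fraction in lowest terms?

3797/695

Using pₖ = aₖpₖ₋₁ + pₖ₋₂ and qₖ = aₖqₖ₋₁ + qₖ₋₂:
  k=0: a=5, p=5, q=1
  k=1: a=2, p=11, q=2
  k=2: a=6, p=71, q=13
  k=3: a=3, p=224, q=41
  k=4: a=5, p=1191, q=218
  k=5: a=3, p=3797, q=695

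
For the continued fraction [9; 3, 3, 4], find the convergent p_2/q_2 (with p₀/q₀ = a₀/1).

Using pₖ = aₖpₖ₋₁ + pₖ₋₂, qₖ = aₖqₖ₋₁ + qₖ₋₂ (with p₋₁=1, p₋₂=0, q₋₁=0, q₋₂=1):
  k=0: a=9, p=9, q=1
  k=1: a=3, p=28, q=3
  k=2: a=3, p=93, q=10

93/10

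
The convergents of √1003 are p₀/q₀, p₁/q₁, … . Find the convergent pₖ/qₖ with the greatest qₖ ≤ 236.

√1003 = [31; 1, 2, 31, 2, 1, 62, …] (period length 6).
Convergents:
  p_0/q_0 = 31/1
  p_1/q_1 = 32/1
  p_2/q_2 = 95/3
  p_3/q_3 = 2977/94
  p_4/q_4 = 6049/191
  p_5/q_5 = 9026/285
q_4 = 191 ≤ 236 < 285 = q_5, so the answer is 6049/191.

6049/191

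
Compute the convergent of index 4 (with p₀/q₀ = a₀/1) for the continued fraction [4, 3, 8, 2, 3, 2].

Using pₖ = aₖpₖ₋₁ + pₖ₋₂, qₖ = aₖqₖ₋₁ + qₖ₋₂ (with p₋₁=1, p₋₂=0, q₋₁=0, q₋₂=1):
  k=0: a=4, p=4, q=1
  k=1: a=3, p=13, q=3
  k=2: a=8, p=108, q=25
  k=3: a=2, p=229, q=53
  k=4: a=3, p=795, q=184

795/184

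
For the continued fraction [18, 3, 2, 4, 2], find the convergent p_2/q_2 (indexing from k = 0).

Using pₖ = aₖpₖ₋₁ + pₖ₋₂, qₖ = aₖqₖ₋₁ + qₖ₋₂ (with p₋₁=1, p₋₂=0, q₋₁=0, q₋₂=1):
  k=0: a=18, p=18, q=1
  k=1: a=3, p=55, q=3
  k=2: a=2, p=128, q=7

128/7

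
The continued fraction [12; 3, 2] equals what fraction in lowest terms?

Fold from the inside: start with 2/1.
  3 + 1/2 = 7/2
  12 + 2/7 = 86/7

86/7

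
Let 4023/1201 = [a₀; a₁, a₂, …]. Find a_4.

8

4023 = 3·1201 + 420   →  a_0 = 3
1201 = 2·420 + 361   →  a_1 = 2
420 = 1·361 + 59   →  a_2 = 1
361 = 6·59 + 7   →  a_3 = 6
59 = 8·7 + 3   →  a_4 = 8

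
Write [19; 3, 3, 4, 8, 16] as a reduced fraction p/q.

110158/5707

Fold from the inside: start with 16/1.
  8 + 1/16 = 129/16
  4 + 16/129 = 532/129
  3 + 129/532 = 1725/532
  3 + 532/1725 = 5707/1725
  19 + 1725/5707 = 110158/5707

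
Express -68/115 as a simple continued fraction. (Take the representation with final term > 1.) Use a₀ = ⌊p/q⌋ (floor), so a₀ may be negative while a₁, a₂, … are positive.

-68 = -1·115 + 47
115 = 2·47 + 21
47 = 2·21 + 5
21 = 4·5 + 1
5 = 5·1 + 0  (stop)
So -68/115 = [-1; 2, 2, 4, 5].

[-1; 2, 2, 4, 5]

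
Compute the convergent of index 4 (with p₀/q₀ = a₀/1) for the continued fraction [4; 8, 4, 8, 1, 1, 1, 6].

1257/305

Using pₖ = aₖpₖ₋₁ + pₖ₋₂, qₖ = aₖqₖ₋₁ + qₖ₋₂ (with p₋₁=1, p₋₂=0, q₋₁=0, q₋₂=1):
  k=0: a=4, p=4, q=1
  k=1: a=8, p=33, q=8
  k=2: a=4, p=136, q=33
  k=3: a=8, p=1121, q=272
  k=4: a=1, p=1257, q=305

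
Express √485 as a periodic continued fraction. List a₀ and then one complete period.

[22; 44]

a₀ = ⌊√485⌋ = 22.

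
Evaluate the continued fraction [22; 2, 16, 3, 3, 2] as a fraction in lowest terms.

17381/773

Fold from the inside: start with 2/1.
  3 + 1/2 = 7/2
  3 + 2/7 = 23/7
  16 + 7/23 = 375/23
  2 + 23/375 = 773/375
  22 + 375/773 = 17381/773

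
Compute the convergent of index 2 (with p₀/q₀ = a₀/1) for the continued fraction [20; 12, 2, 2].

502/25

Using pₖ = aₖpₖ₋₁ + pₖ₋₂, qₖ = aₖqₖ₋₁ + qₖ₋₂ (with p₋₁=1, p₋₂=0, q₋₁=0, q₋₂=1):
  k=0: a=20, p=20, q=1
  k=1: a=12, p=241, q=12
  k=2: a=2, p=502, q=25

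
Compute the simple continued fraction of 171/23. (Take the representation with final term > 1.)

[7; 2, 3, 3]

171 = 7·23 + 10
23 = 2·10 + 3
10 = 3·3 + 1
3 = 3·1 + 0  (stop)
So 171/23 = [7; 2, 3, 3].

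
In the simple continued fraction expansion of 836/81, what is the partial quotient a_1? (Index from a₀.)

3

836 = 10·81 + 26   →  a_0 = 10
81 = 3·26 + 3   →  a_1 = 3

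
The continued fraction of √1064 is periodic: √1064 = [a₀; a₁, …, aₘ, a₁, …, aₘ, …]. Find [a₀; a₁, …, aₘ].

[32; 1, 1, 1, 1, 1, 1, 1, 64]

a₀ = ⌊√1064⌋ = 32.
With m₀=0, d₀=1 and mₖ₊₁ = dₖaₖ − mₖ, dₖ₊₁ = (n − mₖ₊₁²)/dₖ, aₖ₊₁ = ⌊(a₀+mₖ₊₁)/dₖ₊₁⌋:
  k=1: m=32, d=40, a=1
  k=2: m=8, d=25, a=1
  k=3: m=17, d=31, a=1
  k=4: m=14, d=28, a=1
  k=5: m=14, d=31, a=1
  k=6: m=17, d=25, a=1
  k=7: m=8, d=40, a=1
  k=8: m=32, d=1, a=64
d=1 and a=2a₀=64 at k=8, so the next step gives (m, d) = (32, 40) again — its k=1 value — and the period has length 8.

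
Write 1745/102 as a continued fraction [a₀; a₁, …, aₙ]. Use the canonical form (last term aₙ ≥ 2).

1745 = 17*102 + 11
102 = 9*11 + 3
11 = 3*3 + 2
3 = 1*2 + 1
2 = 2*1 + 0  (stop)
So 1745/102 = [17; 9, 3, 1, 2].

[17; 9, 3, 1, 2]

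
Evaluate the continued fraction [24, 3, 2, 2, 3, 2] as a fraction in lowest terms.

3231/133

Fold from the inside: start with 2/1.
  3 + 1/2 = 7/2
  2 + 2/7 = 16/7
  2 + 7/16 = 39/16
  3 + 16/39 = 133/39
  24 + 39/133 = 3231/133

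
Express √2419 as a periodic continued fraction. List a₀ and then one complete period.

a₀ = ⌊√2419⌋ = 49.
With m₀=0, d₀=1 and mₖ₊₁ = dₖaₖ − mₖ, dₖ₊₁ = (n − mₖ₊₁²)/dₖ, aₖ₊₁ = ⌊(a₀+mₖ₊₁)/dₖ₊₁⌋:
  k=1: m=49, d=18, a=5
  k=2: m=41, d=41, a=2
  k=3: m=41, d=18, a=5
  k=4: m=49, d=1, a=98
d=1 and a=2a₀=98 at k=4, so the next step gives (m, d) = (49, 18) again — its k=1 value — and the period has length 4.

[49; 5, 2, 5, 98]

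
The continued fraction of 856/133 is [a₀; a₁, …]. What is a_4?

2

856 = 6·133 + 58   →  a_0 = 6
133 = 2·58 + 17   →  a_1 = 2
58 = 3·17 + 7   →  a_2 = 3
17 = 2·7 + 3   →  a_3 = 2
7 = 2·3 + 1   →  a_4 = 2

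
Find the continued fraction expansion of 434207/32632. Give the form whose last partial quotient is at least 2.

[13; 3, 3, 1, 3, 8, 6, 13]

434207 = 13×32632 + 9991
32632 = 3×9991 + 2659
9991 = 3×2659 + 2014
2659 = 1×2014 + 645
2014 = 3×645 + 79
645 = 8×79 + 13
79 = 6×13 + 1
13 = 13×1 + 0  (stop)
So 434207/32632 = [13; 3, 3, 1, 3, 8, 6, 13].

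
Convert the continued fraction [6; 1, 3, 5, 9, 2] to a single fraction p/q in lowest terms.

2752/407

Fold from the inside: start with 2/1.
  9 + 1/2 = 19/2
  5 + 2/19 = 97/19
  3 + 19/97 = 310/97
  1 + 97/310 = 407/310
  6 + 310/407 = 2752/407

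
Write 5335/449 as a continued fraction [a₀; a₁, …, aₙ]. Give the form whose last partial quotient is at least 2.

[11; 1, 7, 2, 8, 3]

5335 = 11·449 + 396
449 = 1·396 + 53
396 = 7·53 + 25
53 = 2·25 + 3
25 = 8·3 + 1
3 = 3·1 + 0  (stop)
So 5335/449 = [11; 1, 7, 2, 8, 3].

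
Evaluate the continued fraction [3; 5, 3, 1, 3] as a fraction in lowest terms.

252/79

Using pₖ = aₖpₖ₋₁ + pₖ₋₂ and qₖ = aₖqₖ₋₁ + qₖ₋₂:
  k=0: a=3, p=3, q=1
  k=1: a=5, p=16, q=5
  k=2: a=3, p=51, q=16
  k=3: a=1, p=67, q=21
  k=4: a=3, p=252, q=79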